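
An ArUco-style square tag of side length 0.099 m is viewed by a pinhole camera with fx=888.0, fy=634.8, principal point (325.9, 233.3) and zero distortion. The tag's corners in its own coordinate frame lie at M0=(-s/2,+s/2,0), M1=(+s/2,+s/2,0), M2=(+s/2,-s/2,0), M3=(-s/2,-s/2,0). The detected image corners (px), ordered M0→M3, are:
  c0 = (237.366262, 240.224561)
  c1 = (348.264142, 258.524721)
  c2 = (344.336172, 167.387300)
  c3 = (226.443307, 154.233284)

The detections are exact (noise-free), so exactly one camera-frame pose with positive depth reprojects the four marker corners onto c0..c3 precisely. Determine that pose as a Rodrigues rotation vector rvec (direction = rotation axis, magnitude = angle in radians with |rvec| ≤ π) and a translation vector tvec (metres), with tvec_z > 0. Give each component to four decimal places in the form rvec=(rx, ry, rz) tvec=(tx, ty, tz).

Intrinsics K: fx=888.0, fy=634.8, cx=325.9, cy=233.3
Marker side s = 0.099 m; corners in marker frame (Z=0):
  M0 = (-0.0495, +0.0495, 0)
  M1 = (+0.0495, +0.0495, 0)
  M2 = (+0.0495, -0.0495, 0)
  M3 = (-0.0495, -0.0495, 0)
Detected image corners:
  c0 = (237.366262, 240.224561) px
  c1 = (348.264142, 258.524721) px
  c2 = (344.336172, 167.387300) px
  c3 = (226.443307, 154.233284) px
Planar DLT: solve 8×8 A·h = b for H (H[2,2]=1):
  H  [+950.60762 +268.02644 +287.22908]
  H  [+15.17679 +1029.74019 +206.27229]
  H  [-0.70474 +0.66340 +1.00000]
B = K⁻¹H; ‖b₁‖=1.530791, ‖b₂‖=1.530791; λ = 2/(‖b₁‖+‖b₂‖) = 0.653257, sign → tz>0 ⇒ λ=+0.653257
r₁ = λ·B[:,0] = (+0.86827,+0.18481,-0.46037); r₂ = λ·B[:,1] = (+0.03813,+0.90041,+0.43337)
r₃ = r₁×r₂ = (+0.49462,-0.39383,+0.77476); SVD([r₁ r₂ r₃]) → R = UVᵀ:
  R  [+0.86827 +0.03813 +0.49462]
  R  [+0.18481 +0.90041 -0.39383]
  R  [-0.46037 +0.43337 +0.77476]
t = (-0.02845, -0.02781, +0.65326) m
tr R = 2.543441; θ = arccos((tr R − 1)/2) = 0.689255 rad = 39.491°
axis k = ((R−Rᵀ)₃₂, (R−Rᵀ)₁₃, (R−Rᵀ)₂₁) / (2 sinθ) = (+0.650355, +0.750825, +0.115328)
rvec = θ·k = (+0.448260, +0.517509, +0.079490)

rvec=(0.4483, 0.5175, 0.0795) tvec=(-0.0284, -0.0278, 0.6533)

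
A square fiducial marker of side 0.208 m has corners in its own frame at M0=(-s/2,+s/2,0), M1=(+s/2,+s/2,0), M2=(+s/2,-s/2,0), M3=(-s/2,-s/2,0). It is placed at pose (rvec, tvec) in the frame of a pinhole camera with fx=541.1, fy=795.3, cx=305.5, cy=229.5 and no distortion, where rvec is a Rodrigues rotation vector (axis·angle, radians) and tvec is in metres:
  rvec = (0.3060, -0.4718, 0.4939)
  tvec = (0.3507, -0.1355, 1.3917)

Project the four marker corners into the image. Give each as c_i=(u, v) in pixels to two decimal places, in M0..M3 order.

c0=(391.62, 178.05) c1=(445.36, 224.76) c2=(489.64, 127.35) c3=(437.98, 71.74)

Intrinsics K: fx=541.1, fy=795.3, cx=305.5, cy=229.5
Marker side s = 0.208 m; corners in marker frame (Z=0):
  M0 = (-0.1040, +0.1040, 0)
  M1 = (+0.1040, +0.1040, 0)
  M2 = (+0.1040, -0.1040, 0)
  M3 = (-0.1040, -0.1040, 0)
rvec = (0.3060, -0.4718, 0.4939), |rvec| = θ = 0.74844 rad = 42.883°
Rodrigues: sinθ=0.68050, 1−cosθ=0.26725; R = I + sinθ·[k]× + (1−cosθ)·[k]×²:
    [+0.77742 -0.51794 -0.35687]
    [+0.38019 +0.83895 -0.38939]
    [+0.50107 +0.16705 +0.84913]
t = (0.3507, -0.1355, 1.3917) m
M0: Pc = R·M0+t = (+0.21598, -0.08779, +1.35696); u = 541.1·(+0.21598)/1.35696 + 305.5 = 391.6248, v = 795.3·(-0.08779)/1.35696 + 229.5 = 178.0480
M1: Pc = R·M1+t = (+0.37769, -0.00871, +1.46118); u = 541.1·(+0.37769)/1.46118 + 305.5 = 445.3631, v = 795.3·(-0.00871)/1.46118 + 229.5 = 224.7591
M2: Pc = R·M2+t = (+0.48542, -0.18321, +1.42644); u = 541.1·(+0.48542)/1.42644 + 305.5 = 489.6366, v = 795.3·(-0.18321)/1.42644 + 229.5 = 127.3520
M3: Pc = R·M3+t = (+0.32371, -0.26229, +1.32222); u = 541.1·(+0.32371)/1.32222 + 305.5 = 437.9759, v = 795.3·(-0.26229)/1.32222 + 229.5 = 71.7352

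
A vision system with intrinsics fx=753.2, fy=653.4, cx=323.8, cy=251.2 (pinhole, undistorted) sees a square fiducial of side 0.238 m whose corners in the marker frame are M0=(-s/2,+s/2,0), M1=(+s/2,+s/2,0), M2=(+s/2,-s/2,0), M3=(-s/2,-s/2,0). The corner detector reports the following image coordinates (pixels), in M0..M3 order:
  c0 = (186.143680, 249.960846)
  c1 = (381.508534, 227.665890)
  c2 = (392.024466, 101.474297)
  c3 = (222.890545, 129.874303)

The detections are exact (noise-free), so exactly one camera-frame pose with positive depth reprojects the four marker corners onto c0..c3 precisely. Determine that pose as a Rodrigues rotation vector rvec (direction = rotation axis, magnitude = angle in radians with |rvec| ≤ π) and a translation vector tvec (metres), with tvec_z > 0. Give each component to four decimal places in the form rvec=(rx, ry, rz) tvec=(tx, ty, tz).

rvec=(-0.6543, 0.3481, -0.0077) tvec=(-0.0378, -0.1101, 0.9202)

Intrinsics K: fx=753.2, fy=653.4, cx=323.8, cy=251.2
Marker side s = 0.238 m; corners in marker frame (Z=0):
  M0 = (-0.1190, +0.1190, 0)
  M1 = (+0.1190, +0.1190, 0)
  M2 = (+0.1190, -0.1190, 0)
  M3 = (-0.1190, -0.1190, 0)
Detected image corners:
  c0 = (186.143680, 249.960846) px
  c1 = (381.508534, 227.665890) px
  c2 = (392.024466, 101.474297) px
  c3 = (222.890545, 129.874303) px
Planar DLT: solve 8×8 A·h = b for H (H[2,2]=1):
  H  [+660.41078 -293.42847 +292.84671]
  H  [-168.09627 +401.82407 +173.00386]
  H  [-0.34192 -0.64908 +1.00000]
B = K⁻¹H; ‖b₁‖=1.086694, ‖b₂‖=1.086694; λ = 2/(‖b₁‖+‖b₂‖) = 0.920223, sign → tz>0 ⇒ λ=+0.920223
r₁ = λ·B[:,0] = (+0.94212,-0.11577,-0.31464); r₂ = λ·B[:,1] = (-0.10172,+0.79554,-0.59730)
r₃ = r₁×r₂ = (+0.31947,+0.59473,+0.73772); SVD([r₁ r₂ r₃]) → R = UVᵀ:
  R  [+0.94212 -0.10172 +0.31947]
  R  [-0.11577 +0.79554 +0.59473]
  R  [-0.31464 -0.59730 +0.73772]
t = (-0.03782, -0.11013, +0.92022) m
tr R = 2.475390; θ = arccos((tr R − 1)/2) = 0.741146 rad = 42.465°
axis k = ((R−Rᵀ)₃₂, (R−Rᵀ)₁₃, (R−Rᵀ)₂₁) / (2 sinθ) = (-0.882809, +0.469618, -0.010410)
rvec = θ·k = (-0.654290, +0.348055, -0.007715)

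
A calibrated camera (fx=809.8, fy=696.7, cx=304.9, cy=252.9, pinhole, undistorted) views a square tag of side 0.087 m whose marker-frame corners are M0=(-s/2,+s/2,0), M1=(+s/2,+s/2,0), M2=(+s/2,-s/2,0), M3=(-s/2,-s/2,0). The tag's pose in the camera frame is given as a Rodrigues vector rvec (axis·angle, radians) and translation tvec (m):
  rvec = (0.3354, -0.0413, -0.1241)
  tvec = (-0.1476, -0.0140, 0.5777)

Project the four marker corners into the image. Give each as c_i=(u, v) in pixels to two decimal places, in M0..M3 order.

Intrinsics K: fx=809.8, fy=696.7, cx=304.9, cy=252.9
Marker side s = 0.087 m; corners in marker frame (Z=0):
  M0 = (-0.0435, +0.0435, 0)
  M1 = (+0.0435, +0.0435, 0)
  M2 = (+0.0435, -0.0435, 0)
  M3 = (-0.0435, -0.0435, 0)
rvec = (0.3354, -0.0413, -0.1241), |rvec| = θ = 0.36000 rad = 20.626°
Rodrigues: sinθ=0.35227, 1−cosθ=0.06410; R = I + sinθ·[k]× + (1−cosθ)·[k]×²:
    [+0.99154 +0.11459 -0.06100]
    [-0.12829 +0.93674 -0.32567]
    [+0.01983 +0.33074 +0.94351]
t = (-0.1476, -0.0140, 0.5777) m
M0: Pc = R·M0+t = (-0.18575, +0.03233, +0.59122); u = 809.8·(-0.18575)/0.59122 + 304.9 = 50.4818, v = 696.7·(+0.03233)/0.59122 + 252.9 = 290.9963
M1: Pc = R·M1+t = (-0.09948, +0.02117, +0.59295); u = 809.8·(-0.09948)/0.59295 + 304.9 = 169.0337, v = 696.7·(+0.02117)/0.59295 + 252.9 = 277.7715
M2: Pc = R·M2+t = (-0.10945, -0.06033, +0.56418); u = 809.8·(-0.10945)/0.56418 + 304.9 = 147.7952, v = 696.7·(-0.06033)/0.56418 + 252.9 = 178.4000
M3: Pc = R·M3+t = (-0.19572, -0.04917, +0.56245); u = 809.8·(-0.19572)/0.56245 + 304.9 = 23.1132, v = 696.7·(-0.04917)/0.56245 + 252.9 = 191.9966

c0=(50.48, 291.00) c1=(169.03, 277.77) c2=(147.80, 178.40) c3=(23.11, 192.00)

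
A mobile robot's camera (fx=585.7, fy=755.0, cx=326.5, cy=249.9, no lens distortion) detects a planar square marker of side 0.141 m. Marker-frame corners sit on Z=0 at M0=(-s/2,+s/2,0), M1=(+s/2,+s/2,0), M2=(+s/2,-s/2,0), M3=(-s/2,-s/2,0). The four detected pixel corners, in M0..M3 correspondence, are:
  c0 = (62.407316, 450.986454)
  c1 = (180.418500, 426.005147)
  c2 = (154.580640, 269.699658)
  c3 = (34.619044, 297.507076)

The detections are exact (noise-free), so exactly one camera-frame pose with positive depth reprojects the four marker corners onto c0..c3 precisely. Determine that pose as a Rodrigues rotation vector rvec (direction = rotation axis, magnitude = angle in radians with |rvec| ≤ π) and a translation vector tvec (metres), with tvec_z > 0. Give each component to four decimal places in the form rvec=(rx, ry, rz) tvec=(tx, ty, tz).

rvec=(0.0992, 0.0617, -0.1792) tvec=(-0.2479, 0.0984, 0.6636)

Intrinsics K: fx=585.7, fy=755.0, cx=326.5, cy=249.9
Marker side s = 0.141 m; corners in marker frame (Z=0):
  M0 = (-0.0705, +0.0705, 0)
  M1 = (+0.0705, +0.0705, 0)
  M2 = (+0.0705, -0.0705, 0)
  M3 = (-0.0705, -0.0705, 0)
Detected image corners:
  c0 = (62.407316, 450.986454) px
  c1 = (180.418500, 426.005147) px
  c2 = (154.580640, 269.699658) px
  c3 = (34.619044, 297.507076) px
Planar DLT: solve 8×8 A·h = b for H (H[2,2]=1):
  H  [+832.40797 +205.33996 +107.69607]
  H  [-225.19983 +1149.01372 +361.91237]
  H  [-0.10554 +0.14004 +1.00000]
B = K⁻¹H; ‖b₁‖=1.506998, ‖b₂‖=1.506998; λ = 2/(‖b₁‖+‖b₂‖) = 0.663571, sign → tz>0 ⇒ λ=+0.663571
r₁ = λ·B[:,0] = (+0.98212,-0.17475,-0.07003); r₂ = λ·B[:,1] = (+0.18084,+0.97911,+0.09292)
r₃ = r₁×r₂ = (+0.05233,-0.10393,+0.99321); SVD([r₁ r₂ r₃]) → R = UVᵀ:
  R  [+0.98212 +0.18084 +0.05233]
  R  [-0.17475 +0.97911 -0.10393]
  R  [-0.07003 +0.09292 +0.99321]
t = (-0.24789, +0.09845, +0.66357) m
tr R = 2.954439; θ = arccos((tr R − 1)/2) = 0.213856 rad = 12.253°
axis k = ((R−Rᵀ)₃₂, (R−Rᵀ)₁₃, (R−Rᵀ)₂₁) / (2 sinθ) = (+0.463771, +0.288281, -0.837741)
rvec = θ·k = (+0.099180, +0.061651, -0.179156)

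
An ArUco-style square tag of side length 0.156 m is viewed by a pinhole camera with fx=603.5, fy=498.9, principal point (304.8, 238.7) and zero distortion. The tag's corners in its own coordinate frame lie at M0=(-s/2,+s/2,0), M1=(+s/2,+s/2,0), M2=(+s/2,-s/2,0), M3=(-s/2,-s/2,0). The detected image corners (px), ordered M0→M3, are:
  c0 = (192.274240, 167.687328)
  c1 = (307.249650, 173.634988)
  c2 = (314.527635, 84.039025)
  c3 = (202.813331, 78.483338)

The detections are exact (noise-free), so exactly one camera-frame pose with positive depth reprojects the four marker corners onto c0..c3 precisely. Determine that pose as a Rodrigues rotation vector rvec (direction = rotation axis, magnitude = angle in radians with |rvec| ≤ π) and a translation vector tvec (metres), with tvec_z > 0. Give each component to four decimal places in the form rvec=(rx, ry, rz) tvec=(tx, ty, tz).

rvec=(-0.1548, 0.0084, 0.0651) tvec=(-0.0694, -0.1882, 0.8281)

Intrinsics K: fx=603.5, fy=498.9, cx=304.8, cy=238.7
Marker side s = 0.156 m; corners in marker frame (Z=0):
  M0 = (-0.0780, +0.0780, 0)
  M1 = (+0.0780, +0.0780, 0)
  M2 = (+0.0780, -0.0780, 0)
  M3 = (-0.0780, -0.0780, 0)
Detected image corners:
  c0 = (192.274240, 167.687328) px
  c1 = (307.249650, 173.634988) px
  c2 = (314.527635, 84.039025) px
  c3 = (202.813331, 78.483338) px
Planar DLT: solve 8×8 A·h = b for H (H[2,2]=1):
  H  [+722.31051 -104.32788 +254.20931]
  H  [+34.81620 +549.68383 +125.31007]
  H  [-0.01616 -0.18570 +1.00000]
B = K⁻¹H; ‖b₁‖=1.207629, ‖b₂‖=1.207629; λ = 2/(‖b₁‖+‖b₂‖) = 0.828069, sign → tz>0 ⇒ λ=+0.828069
r₁ = λ·B[:,0] = (+0.99785,+0.06419,-0.01338); r₂ = λ·B[:,1] = (-0.06548,+0.98593,-0.15377)
r₃ = r₁×r₂ = (+0.00332,+0.15432,+0.98802); SVD([r₁ r₂ r₃]) → R = UVᵀ:
  R  [+0.99785 -0.06548 +0.00332]
  R  [+0.06419 +0.98593 +0.15432]
  R  [-0.01338 -0.15377 +0.98802]
t = (-0.06942, -0.18820, +0.82807) m
tr R = 2.971797; θ = arccos((tr R − 1)/2) = 0.168136 rad = 9.633°
axis k = ((R−Rᵀ)₃₂, (R−Rᵀ)₁₃, (R−Rᵀ)₂₁) / (2 sinθ) = (-0.920541, +0.049901, +0.387447)
rvec = θ·k = (-0.154776, +0.008390, +0.065144)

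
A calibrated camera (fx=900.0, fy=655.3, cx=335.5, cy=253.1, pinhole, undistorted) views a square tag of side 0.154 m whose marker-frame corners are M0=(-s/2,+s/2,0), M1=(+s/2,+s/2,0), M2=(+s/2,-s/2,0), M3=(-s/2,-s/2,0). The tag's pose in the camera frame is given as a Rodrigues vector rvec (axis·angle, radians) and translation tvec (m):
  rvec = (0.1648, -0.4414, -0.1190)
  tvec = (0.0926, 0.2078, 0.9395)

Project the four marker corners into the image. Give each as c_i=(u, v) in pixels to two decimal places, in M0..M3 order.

Intrinsics K: fx=900.0, fy=655.3, cx=335.5, cy=253.1
Marker side s = 0.154 m; corners in marker frame (Z=0):
  M0 = (-0.0770, +0.0770, 0)
  M1 = (+0.0770, +0.0770, 0)
  M2 = (+0.0770, -0.0770, 0)
  M3 = (-0.0770, -0.0770, 0)
rvec = (0.1648, -0.4414, -0.1190), |rvec| = θ = 0.48596 rad = 27.843°
Rodrigues: sinθ=0.46705, 1−cosθ=0.11577; R = I + sinθ·[k]× + (1−cosθ)·[k]×²:
    [+0.89754 +0.07871 -0.43385]
    [-0.15003 +0.97974 -0.13264]
    [+0.41462 +0.18414 +0.89117]
t = (0.0926, 0.2078, 0.9395) m
M0: Pc = R·M0+t = (+0.02955, +0.29479, +0.92175); u = 900.0·(+0.02955)/0.92175 + 335.5 = 364.3525, v = 655.3·(+0.29479)/0.92175 + 253.1 = 462.6763
M1: Pc = R·M1+t = (+0.16777, +0.27169, +0.98560); u = 900.0·(+0.16777)/0.98560 + 335.5 = 488.6997, v = 655.3·(+0.27169)/0.98560 + 253.1 = 433.7374
M2: Pc = R·M2+t = (+0.15565, +0.12081, +0.95725); u = 900.0·(+0.15565)/0.95725 + 335.5 = 481.8417, v = 655.3·(+0.12081)/0.95725 + 253.1 = 335.8007
M3: Pc = R·M3+t = (+0.01743, +0.14391, +0.89340); u = 900.0·(+0.01743)/0.89340 + 335.5 = 353.0574, v = 655.3·(+0.14391)/0.89340 + 253.1 = 358.6587

c0=(364.35, 462.68) c1=(488.70, 433.74) c2=(481.84, 335.80) c3=(353.06, 358.66)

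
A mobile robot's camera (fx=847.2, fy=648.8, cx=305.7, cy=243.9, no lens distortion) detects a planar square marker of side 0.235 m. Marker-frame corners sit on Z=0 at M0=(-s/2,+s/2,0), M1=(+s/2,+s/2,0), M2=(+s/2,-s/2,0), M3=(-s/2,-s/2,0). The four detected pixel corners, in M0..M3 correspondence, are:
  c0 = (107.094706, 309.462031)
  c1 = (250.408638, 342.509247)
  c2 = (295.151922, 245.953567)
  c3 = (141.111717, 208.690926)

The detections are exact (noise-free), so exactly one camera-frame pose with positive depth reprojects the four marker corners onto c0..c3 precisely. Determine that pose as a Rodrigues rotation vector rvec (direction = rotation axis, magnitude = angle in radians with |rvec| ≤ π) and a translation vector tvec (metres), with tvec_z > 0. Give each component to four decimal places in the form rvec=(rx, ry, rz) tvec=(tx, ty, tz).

Intrinsics K: fx=847.2, fy=648.8, cx=305.7, cy=243.9
Marker side s = 0.235 m; corners in marker frame (Z=0):
  M0 = (-0.1175, +0.1175, 0)
  M1 = (+0.1175, +0.1175, 0)
  M2 = (+0.1175, -0.1175, 0)
  M3 = (-0.1175, -0.1175, 0)
Detected image corners:
  c0 = (107.094706, 309.462031) px
  c1 = (250.408638, 342.509247) px
  c2 = (295.151922, 245.953567) px
  c3 = (141.111717, 208.690926) px
Planar DLT: solve 8×8 A·h = b for H (H[2,2]=1):
  H  [+644.93041 -103.35278 +198.26897]
  H  [+167.56155 +509.55625 +278.67174]
  H  [+0.06618 +0.32453 +1.00000]
B = K⁻¹H; ‖b₁‖=0.776250, ‖b₂‖=0.776250; λ = 2/(‖b₁‖+‖b₂‖) = 1.288245, sign → tz>0 ⇒ λ=+1.288245
r₁ = λ·B[:,0] = (+0.94991,+0.30066,+0.08525); r₂ = λ·B[:,1] = (-0.30801,+0.85460,+0.41807)
r₃ = r₁×r₂ = (+0.05284,-0.42339,+0.90441); SVD([r₁ r₂ r₃]) → R = UVᵀ:
  R  [+0.94991 -0.30801 +0.05284]
  R  [+0.30066 +0.85460 -0.42339]
  R  [+0.08525 +0.41807 +0.90441]
t = (-0.16336, +0.06904, +1.28825) m
tr R = 2.708921; θ = arccos((tr R − 1)/2) = 0.546284 rad = 31.300°
axis k = ((R−Rᵀ)₃₂, (R−Rᵀ)₁₃, (R−Rᵀ)₂₁) / (2 sinθ) = (+0.809851, -0.031195, +0.585806)
rvec = θ·k = (+0.442409, -0.017041, +0.320017)

rvec=(0.4424, -0.0170, 0.3200) tvec=(-0.1634, 0.0690, 1.2882)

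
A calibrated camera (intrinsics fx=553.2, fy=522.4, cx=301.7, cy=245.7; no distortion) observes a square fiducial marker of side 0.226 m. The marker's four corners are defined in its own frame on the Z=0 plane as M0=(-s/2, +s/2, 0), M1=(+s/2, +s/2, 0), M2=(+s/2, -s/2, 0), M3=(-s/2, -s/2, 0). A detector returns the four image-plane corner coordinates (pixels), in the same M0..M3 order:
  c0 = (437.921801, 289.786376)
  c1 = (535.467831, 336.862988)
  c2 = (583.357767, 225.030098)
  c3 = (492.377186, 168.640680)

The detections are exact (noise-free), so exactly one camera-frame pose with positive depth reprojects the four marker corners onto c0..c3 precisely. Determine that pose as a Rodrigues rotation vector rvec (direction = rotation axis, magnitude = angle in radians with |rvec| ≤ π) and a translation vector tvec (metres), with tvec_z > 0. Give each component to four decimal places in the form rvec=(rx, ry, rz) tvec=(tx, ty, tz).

rvec=(-0.0048, -0.3876, 0.4349) tvec=(0.3555, 0.0175, 0.9235)

Intrinsics K: fx=553.2, fy=522.4, cx=301.7, cy=245.7
Marker side s = 0.226 m; corners in marker frame (Z=0):
  M0 = (-0.1130, +0.1130, 0)
  M1 = (+0.1130, +0.1130, 0)
  M2 = (+0.1130, -0.1130, 0)
  M3 = (-0.1130, -0.1130, 0)
Detected image corners:
  c0 = (437.921801, 289.786376) px
  c1 = (535.467831, 336.862988) px
  c2 = (583.357767, 225.030098) px
  c3 = (492.377186, 168.640680) px
Planar DLT: solve 8×8 A·h = b for H (H[2,2]=1):
  H  [+619.44747 -273.72215 +514.65707]
  H  [+329.95921 +490.64661 +255.61951]
  H  [+0.39530 -0.09359 +1.00000]
B = K⁻¹H; ‖b₁‖=1.082787, ‖b₂‖=1.082787; λ = 2/(‖b₁‖+‖b₂‖) = 0.923543, sign → tz>0 ⇒ λ=+0.923543
r₁ = λ·B[:,0] = (+0.83504,+0.41162,+0.36508); r₂ = λ·B[:,1] = (-0.40983,+0.90806,-0.08643)
r₃ = r₁×r₂ = (-0.36709,-0.07745,+0.92696); SVD([r₁ r₂ r₃]) → R = UVᵀ:
  R  [+0.83504 -0.40983 -0.36709]
  R  [+0.41162 +0.90806 -0.07745]
  R  [+0.36508 -0.08643 +0.92696]
t = (+0.35552, +0.01754, +0.92354) m
tr R = 2.670049; θ = arccos((tr R − 1)/2) = 0.582619 rad = 33.382°
axis k = ((R−Rᵀ)₃₂, (R−Rᵀ)₁₃, (R−Rᵀ)₂₁) / (2 sinθ) = (-0.008166, -0.665353, +0.746484)
rvec = θ·k = (-0.004758, -0.387647, +0.434916)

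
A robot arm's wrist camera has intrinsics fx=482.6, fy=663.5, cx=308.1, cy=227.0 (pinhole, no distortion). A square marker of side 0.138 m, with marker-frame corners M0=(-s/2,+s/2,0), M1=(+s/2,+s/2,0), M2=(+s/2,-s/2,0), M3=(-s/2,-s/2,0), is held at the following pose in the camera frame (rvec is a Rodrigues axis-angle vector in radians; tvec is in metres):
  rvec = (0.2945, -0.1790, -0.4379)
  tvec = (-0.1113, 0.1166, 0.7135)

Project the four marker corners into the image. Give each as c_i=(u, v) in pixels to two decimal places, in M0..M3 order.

c0=(211.40, 415.36) c1=(293.21, 357.23) c2=(255.12, 252.17) c3=(167.25, 311.77)

Intrinsics K: fx=482.6, fy=663.5, cx=308.1, cy=227.0
Marker side s = 0.138 m; corners in marker frame (Z=0):
  M0 = (-0.0690, +0.0690, 0)
  M1 = (+0.0690, +0.0690, 0)
  M2 = (+0.0690, -0.0690, 0)
  M3 = (-0.0690, -0.0690, 0)
rvec = (0.2945, -0.1790, -0.4379), |rvec| = θ = 0.55725 rad = 31.928°
Rodrigues: sinθ=0.52885, 1−cosθ=0.15129; R = I + sinθ·[k]× + (1−cosθ)·[k]×²:
    [+0.89097 +0.38990 -0.23271]
    [-0.44127 +0.86432 -0.24130]
    [+0.10705 +0.31768 +0.94214]
t = (-0.1113, 0.1166, 0.7135) m
M0: Pc = R·M0+t = (-0.14587, +0.20669, +0.72803); u = 482.6·(-0.14587)/0.72803 + 308.1 = 211.4032, v = 663.5·(+0.20669)/0.72803 + 227.0 = 415.3650
M1: Pc = R·M1+t = (-0.02292, +0.14579, +0.74281); u = 482.6·(-0.02292)/0.74281 + 308.1 = 293.2090, v = 663.5·(+0.14579)/0.74281 + 227.0 = 357.2253
M2: Pc = R·M2+t = (-0.07673, +0.02651, +0.69897); u = 482.6·(-0.07673)/0.69897 + 308.1 = 255.1243, v = 663.5·(+0.02651)/0.69897 + 227.0 = 252.1688
M3: Pc = R·M3+t = (-0.19968, +0.08741, +0.68419); u = 482.6·(-0.19968)/0.68419 + 308.1 = 167.2545, v = 663.5·(+0.08741)/0.68419 + 227.0 = 311.7656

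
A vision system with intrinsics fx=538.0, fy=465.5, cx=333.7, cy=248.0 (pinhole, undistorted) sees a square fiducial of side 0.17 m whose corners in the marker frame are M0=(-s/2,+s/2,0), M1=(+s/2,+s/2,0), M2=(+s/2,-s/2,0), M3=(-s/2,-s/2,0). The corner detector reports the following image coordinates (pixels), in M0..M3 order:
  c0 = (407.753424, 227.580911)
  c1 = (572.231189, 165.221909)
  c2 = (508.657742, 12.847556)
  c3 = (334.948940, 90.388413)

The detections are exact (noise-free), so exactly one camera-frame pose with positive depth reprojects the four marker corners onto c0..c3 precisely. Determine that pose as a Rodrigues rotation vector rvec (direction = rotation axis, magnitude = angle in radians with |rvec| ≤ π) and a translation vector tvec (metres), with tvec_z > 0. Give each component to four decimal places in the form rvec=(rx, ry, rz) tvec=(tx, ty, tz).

Intrinsics K: fx=538.0, fy=465.5, cx=333.7, cy=248.0
Marker side s = 0.17 m; corners in marker frame (Z=0):
  M0 = (-0.0850, +0.0850, 0)
  M1 = (+0.0850, +0.0850, 0)
  M2 = (+0.0850, -0.0850, 0)
  M3 = (-0.0850, -0.0850, 0)
Detected image corners:
  c0 = (407.753424, 227.580911) px
  c1 = (572.231189, 165.221909) px
  c2 = (508.657742, 12.847556) px
  c3 = (334.948940, 90.388413) px
Planar DLT: solve 8×8 A·h = b for H (H[2,2]=1):
  H  [+817.41114 +619.44033 +454.50324]
  H  [-457.57612 +909.34618 +128.09316]
  H  [-0.38639 +0.47694 +1.00000]
B = K⁻¹H; ‖b₁‖=1.961466, ‖b₂‖=1.961466; λ = 2/(‖b₁‖+‖b₂‖) = 0.509823, sign → tz>0 ⇒ λ=+0.509823
r₁ = λ·B[:,0] = (+0.89679,-0.39620,-0.19699); r₂ = λ·B[:,1] = (+0.43618,+0.86639,+0.24316)
r₃ = r₁×r₂ = (+0.07433,-0.30398,+0.94977); SVD([r₁ r₂ r₃]) → R = UVᵀ:
  R  [+0.89679 +0.43618 +0.07433]
  R  [-0.39620 +0.86639 -0.30398]
  R  [-0.19699 +0.24316 +0.94977]
t = (+0.11448, -0.13132, +0.50982) m
tr R = 2.712945; θ = arccos((tr R − 1)/2) = 0.542400 rad = 31.077°
axis k = ((R−Rᵀ)₃₂, (R−Rᵀ)₁₃, (R−Rᵀ)₂₁) / (2 sinθ) = (+0.529974, +0.262812, -0.806261)
rvec = θ·k = (+0.287458, +0.142549, -0.437316)

rvec=(0.2875, 0.1425, -0.4373) tvec=(0.1145, -0.1313, 0.5098)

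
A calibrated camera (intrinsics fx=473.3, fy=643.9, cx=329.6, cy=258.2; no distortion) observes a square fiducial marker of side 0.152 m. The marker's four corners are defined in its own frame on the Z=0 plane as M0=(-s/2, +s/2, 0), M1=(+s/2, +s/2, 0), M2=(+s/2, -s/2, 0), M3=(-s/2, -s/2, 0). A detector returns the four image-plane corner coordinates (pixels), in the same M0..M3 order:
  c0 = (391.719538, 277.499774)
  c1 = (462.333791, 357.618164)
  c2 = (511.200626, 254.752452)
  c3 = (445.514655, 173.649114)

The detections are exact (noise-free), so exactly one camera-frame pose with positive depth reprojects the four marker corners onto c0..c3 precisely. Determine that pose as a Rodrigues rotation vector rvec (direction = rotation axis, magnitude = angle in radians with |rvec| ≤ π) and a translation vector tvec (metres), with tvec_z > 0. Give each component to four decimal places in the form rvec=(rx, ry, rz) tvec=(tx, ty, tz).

Intrinsics K: fx=473.3, fy=643.9, cx=329.6, cy=258.2
Marker side s = 0.152 m; corners in marker frame (Z=0):
  M0 = (-0.0760, +0.0760, 0)
  M1 = (+0.0760, +0.0760, 0)
  M2 = (+0.0760, -0.0760, 0)
  M3 = (-0.0760, -0.0760, 0)
Detected image corners:
  c0 = (391.719538, 277.499774) px
  c1 = (462.333791, 357.618164) px
  c2 = (511.200626, 254.752452) px
  c3 = (445.514655, 173.649114) px
Planar DLT: solve 8×8 A·h = b for H (H[2,2]=1):
  H  [+571.71524 -459.57344 +453.92632]
  H  [+603.04909 +608.14531 +265.65658]
  H  [+0.27324 -0.26995 +1.00000]
B = K⁻¹H; ‖b₁‖=1.339476, ‖b₂‖=1.339476; λ = 2/(‖b₁‖+‖b₂‖) = 0.746561, sign → tz>0 ⇒ λ=+0.746561
r₁ = λ·B[:,0] = (+0.75974,+0.61740,+0.20399); r₂ = λ·B[:,1] = (-0.58456,+0.78592,-0.20154)
r₃ = r₁×r₂ = (-0.28475,+0.03387,+0.95800); SVD([r₁ r₂ r₃]) → R = UVᵀ:
  R  [+0.75974 -0.58456 -0.28475]
  R  [+0.61740 +0.78592 +0.03387]
  R  [+0.20399 -0.20154 +0.95800]
t = (+0.19611, +0.00865, +0.74656) m
tr R = 2.503667; θ = arccos((tr R − 1)/2) = 0.719958 rad = 41.251°
axis k = ((R−Rᵀ)₃₂, (R−Rᵀ)₁₃, (R−Rᵀ)₂₁) / (2 sinθ) = (-0.178516, -0.370616, +0.911469)
rvec = θ·k = (-0.128524, -0.266828, +0.656219)

rvec=(-0.1285, -0.2668, 0.6562) tvec=(0.1961, 0.0086, 0.7466)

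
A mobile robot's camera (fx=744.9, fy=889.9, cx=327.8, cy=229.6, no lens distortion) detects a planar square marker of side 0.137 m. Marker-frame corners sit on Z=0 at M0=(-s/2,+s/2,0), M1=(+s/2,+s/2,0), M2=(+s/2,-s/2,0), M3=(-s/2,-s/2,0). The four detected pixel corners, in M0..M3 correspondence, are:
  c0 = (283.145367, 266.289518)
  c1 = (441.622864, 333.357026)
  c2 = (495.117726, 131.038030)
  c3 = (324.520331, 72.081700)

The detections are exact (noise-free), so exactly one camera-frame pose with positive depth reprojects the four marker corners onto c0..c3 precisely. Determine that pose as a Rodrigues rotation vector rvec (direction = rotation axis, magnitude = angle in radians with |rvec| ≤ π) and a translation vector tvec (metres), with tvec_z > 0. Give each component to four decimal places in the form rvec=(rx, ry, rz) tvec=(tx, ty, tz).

Intrinsics K: fx=744.9, fy=889.9, cx=327.8, cy=229.6
Marker side s = 0.137 m; corners in marker frame (Z=0):
  M0 = (-0.0685, +0.0685, 0)
  M1 = (+0.0685, +0.0685, 0)
  M2 = (+0.0685, -0.0685, 0)
  M3 = (-0.0685, -0.0685, 0)
Detected image corners:
  c0 = (283.145367, 266.289518) px
  c1 = (441.622864, 333.357026) px
  c2 = (495.117726, 131.038030) px
  c3 = (324.520331, 72.081700) px
Planar DLT: solve 8×8 A·h = b for H (H[2,2]=1):
  H  [+1033.68951 -185.21681 +383.00574]
  H  [+374.46344 +1529.32693 +202.57242]
  H  [-0.43009 +0.41367 +1.00000]
B = K⁻¹H; ‖b₁‖=1.718878, ‖b₂‖=1.718878; λ = 2/(‖b₁‖+‖b₂‖) = 0.581775, sign → tz>0 ⇒ λ=+0.581775
r₁ = λ·B[:,0] = (+0.91743,+0.30936,-0.25022); r₂ = λ·B[:,1] = (-0.25056,+0.93771,+0.24067)
r₃ = r₁×r₂ = (+0.30909,-0.15810,+0.93780); SVD([r₁ r₂ r₃]) → R = UVᵀ:
  R  [+0.91743 -0.25056 +0.30909]
  R  [+0.30936 +0.93771 -0.15810]
  R  [-0.25022 +0.24067 +0.93780]
t = (+0.04312, -0.01767, +0.58177) m
tr R = 2.792944; θ = arccos((tr R − 1)/2) = 0.459054 rad = 26.302°
axis k = ((R−Rᵀ)₃₂, (R−Rᵀ)₁₃, (R−Rᵀ)₂₁) / (2 sinθ) = (+0.449970, +0.631125, +0.631829)
rvec = θ·k = (+0.206561, +0.289721, +0.290044)

rvec=(0.2066, 0.2897, 0.2900) tvec=(0.0431, -0.0177, 0.5818)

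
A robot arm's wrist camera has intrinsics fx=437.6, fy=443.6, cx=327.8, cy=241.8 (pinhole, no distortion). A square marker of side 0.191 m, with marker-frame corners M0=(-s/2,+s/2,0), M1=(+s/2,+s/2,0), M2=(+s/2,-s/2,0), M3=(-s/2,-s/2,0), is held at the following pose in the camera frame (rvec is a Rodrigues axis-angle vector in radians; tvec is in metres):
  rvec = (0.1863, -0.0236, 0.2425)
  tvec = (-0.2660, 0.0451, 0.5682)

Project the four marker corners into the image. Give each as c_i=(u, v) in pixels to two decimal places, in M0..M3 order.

Intrinsics K: fx=437.6, fy=443.6, cx=327.8, cy=241.8
Marker side s = 0.191 m; corners in marker frame (Z=0):
  M0 = (-0.0955, +0.0955, 0)
  M1 = (+0.0955, +0.0955, 0)
  M2 = (+0.0955, -0.0955, 0)
  M3 = (-0.0955, -0.0955, 0)
rvec = (0.1863, -0.0236, 0.2425), |rvec| = θ = 0.30671 rad = 17.573°
Rodrigues: sinθ=0.30192, 1−cosθ=0.04667; R = I + sinθ·[k]× + (1−cosθ)·[k]×²:
    [+0.97055 -0.24090 -0.00082]
    [+0.23653 +0.95361 -0.18623]
    [+0.04564 +0.18055 +0.98251]
t = (-0.2660, 0.0451, 0.5682) m
M0: Pc = R·M0+t = (-0.38169, +0.11358, +0.58108); u = 437.6·(-0.38169)/0.58108 + 327.8 = 40.3562, v = 443.6·(+0.11358)/0.58108 + 241.8 = 328.5075
M1: Pc = R·M1+t = (-0.19632, +0.15876, +0.58980); u = 437.6·(-0.19632)/0.58980 + 327.8 = 182.1430, v = 443.6·(+0.15876)/0.58980 + 241.8 = 361.2051
M2: Pc = R·M2+t = (-0.15031, -0.02338, +0.55532); u = 437.6·(-0.15031)/0.55532 + 327.8 = 209.3553, v = 443.6·(-0.02338)/0.55532 + 241.8 = 223.1231
M3: Pc = R·M3+t = (-0.33568, -0.06856, +0.54660); u = 437.6·(-0.33568)/0.54660 + 327.8 = 59.0570, v = 443.6·(-0.06856)/0.54660 + 241.8 = 186.1602

c0=(40.36, 328.51) c1=(182.14, 361.21) c2=(209.36, 223.12) c3=(59.06, 186.16)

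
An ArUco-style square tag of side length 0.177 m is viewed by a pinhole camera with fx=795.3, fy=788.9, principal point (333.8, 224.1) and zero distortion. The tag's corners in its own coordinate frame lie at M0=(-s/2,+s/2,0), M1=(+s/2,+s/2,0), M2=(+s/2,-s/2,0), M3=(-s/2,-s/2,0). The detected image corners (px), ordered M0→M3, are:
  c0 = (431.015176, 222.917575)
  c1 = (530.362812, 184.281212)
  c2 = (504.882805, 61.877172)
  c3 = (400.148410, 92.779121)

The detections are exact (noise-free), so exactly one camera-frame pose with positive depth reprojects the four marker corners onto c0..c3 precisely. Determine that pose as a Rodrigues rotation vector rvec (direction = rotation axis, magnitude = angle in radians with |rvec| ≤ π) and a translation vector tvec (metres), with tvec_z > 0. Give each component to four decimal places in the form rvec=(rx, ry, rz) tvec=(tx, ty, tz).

Intrinsics K: fx=795.3, fy=788.9, cx=333.8, cy=224.1
Marker side s = 0.177 m; corners in marker frame (Z=0):
  M0 = (-0.0885, +0.0885, 0)
  M1 = (+0.0885, +0.0885, 0)
  M2 = (+0.0885, -0.0885, 0)
  M3 = (-0.0885, -0.0885, 0)
Detected image corners:
  c0 = (431.015176, 222.917575) px
  c1 = (530.362812, 184.281212) px
  c2 = (504.882805, 61.877172) px
  c3 = (400.148410, 92.779121) px
Planar DLT: solve 8×8 A·h = b for H (H[2,2]=1):
  H  [+761.92427 +246.53499 +468.63393]
  H  [-140.90542 +739.08820 +140.90412]
  H  [+0.39793 +0.18838 +1.00000]
B = K⁻¹H; ‖b₁‖=0.932263, ‖b₂‖=0.932263; λ = 2/(‖b₁‖+‖b₂‖) = 1.072659, sign → tz>0 ⇒ λ=+1.072659
r₁ = λ·B[:,0] = (+0.84849,-0.31284,+0.42684); r₂ = λ·B[:,1] = (+0.24770,+0.94753,+0.20207)
r₃ = r₁×r₂ = (-0.46766,-0.06572,+0.88146); SVD([r₁ r₂ r₃]) → R = UVᵀ:
  R  [+0.84849 +0.24770 -0.46766]
  R  [-0.31284 +0.94753 -0.06572]
  R  [+0.42684 +0.20207 +0.88146]
t = (+0.18186, -0.11312, +1.07266) m
tr R = 2.677481; θ = arccos((tr R − 1)/2) = 0.575830 rad = 32.993°
axis k = ((R−Rᵀ)₃₂, (R−Rᵀ)₁₃, (R−Rᵀ)₂₁) / (2 sinθ) = (+0.245893, -0.821353, -0.514701)
rvec = θ·k = (+0.141593, -0.472960, -0.296380)

rvec=(0.1416, -0.4730, -0.2964) tvec=(0.1819, -0.1131, 1.0727)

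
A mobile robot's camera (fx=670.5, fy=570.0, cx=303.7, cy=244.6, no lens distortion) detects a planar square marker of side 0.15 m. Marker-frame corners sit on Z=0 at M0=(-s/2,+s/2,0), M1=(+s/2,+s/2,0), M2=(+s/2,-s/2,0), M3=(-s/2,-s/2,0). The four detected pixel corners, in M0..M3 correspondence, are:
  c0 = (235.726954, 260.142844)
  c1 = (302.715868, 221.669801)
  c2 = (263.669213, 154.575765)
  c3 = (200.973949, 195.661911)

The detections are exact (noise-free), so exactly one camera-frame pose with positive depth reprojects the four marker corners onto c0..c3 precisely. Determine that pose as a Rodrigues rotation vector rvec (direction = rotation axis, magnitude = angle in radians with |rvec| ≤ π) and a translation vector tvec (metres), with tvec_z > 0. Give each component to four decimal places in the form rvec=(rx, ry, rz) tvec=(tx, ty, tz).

rvec=(-0.1281, 0.5160, -0.5020) tvec=(-0.0900, -0.0714, 1.1134)

Intrinsics K: fx=670.5, fy=570.0, cx=303.7, cy=244.6
Marker side s = 0.15 m; corners in marker frame (Z=0):
  M0 = (-0.0750, +0.0750, 0)
  M1 = (+0.0750, +0.0750, 0)
  M2 = (+0.0750, -0.0750, 0)
  M3 = (-0.0750, -0.0750, 0)
Detected image corners:
  c0 = (235.726954, 260.142844) px
  c1 = (302.715868, 221.669801) px
  c2 = (263.669213, 154.575765) px
  c3 = (200.973949, 195.661911) px
Planar DLT: solve 8×8 A·h = b for H (H[2,2]=1):
  H  [+332.84219 +191.32744 +249.51022]
  H  [-347.62922 +393.32760 +208.06905]
  H  [-0.39560 -0.21632 +1.00000]
B = K⁻¹H; ‖b₁‖=0.898127, ‖b₂‖=0.898127; λ = 2/(‖b₁‖+‖b₂‖) = 1.113428, sign → tz>0 ⇒ λ=+1.113428
r₁ = λ·B[:,0] = (+0.75223,-0.49003,-0.44048); r₂ = λ·B[:,1] = (+0.42681,+0.87168,-0.24086)
r₃ = r₁×r₂ = (+0.50198,-0.00682,+0.86485); SVD([r₁ r₂ r₃]) → R = UVᵀ:
  R  [+0.75223 +0.42681 +0.50198]
  R  [-0.49003 +0.87168 -0.00682]
  R  [-0.44048 -0.24086 +0.86485]
t = (-0.08999, -0.07136, +1.11343) m
tr R = 2.488756; θ = arccos((tr R − 1)/2) = 0.731194 rad = 41.894°
axis k = ((R−Rᵀ)₃₂, (R−Rᵀ)₁₃, (R−Rᵀ)₂₁) / (2 sinθ) = (-0.175239, +0.705687, -0.686510)
rvec = θ·k = (-0.128133, +0.515994, -0.501972)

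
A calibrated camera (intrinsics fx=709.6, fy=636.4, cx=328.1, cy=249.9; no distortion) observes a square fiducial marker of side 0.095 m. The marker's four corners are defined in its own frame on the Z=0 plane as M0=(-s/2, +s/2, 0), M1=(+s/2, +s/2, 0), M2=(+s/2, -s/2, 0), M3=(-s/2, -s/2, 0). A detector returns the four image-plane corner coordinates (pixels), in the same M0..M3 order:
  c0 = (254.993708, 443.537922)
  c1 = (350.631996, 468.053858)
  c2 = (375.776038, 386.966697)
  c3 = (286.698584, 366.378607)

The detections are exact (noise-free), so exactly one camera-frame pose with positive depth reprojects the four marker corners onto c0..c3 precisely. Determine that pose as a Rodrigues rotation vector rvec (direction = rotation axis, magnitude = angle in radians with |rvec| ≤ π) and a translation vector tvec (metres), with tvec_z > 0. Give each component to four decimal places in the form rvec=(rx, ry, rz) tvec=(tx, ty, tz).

rvec=(-0.6537, 0.1247, 0.2691) tvec=(-0.0110, 0.1805, 0.6979)

Intrinsics K: fx=709.6, fy=636.4, cx=328.1, cy=249.9
Marker side s = 0.095 m; corners in marker frame (Z=0):
  M0 = (-0.0475, +0.0475, 0)
  M1 = (+0.0475, +0.0475, 0)
  M2 = (+0.0475, -0.0475, 0)
  M3 = (-0.0475, -0.0475, 0)
Detected image corners:
  c0 = (254.993708, 443.537922) px
  c1 = (350.631996, 468.053858) px
  c2 = (375.776038, 386.966697) px
  c3 = (286.698584, 366.378607) px
Planar DLT: solve 8×8 A·h = b for H (H[2,2]=1):
  H  [+880.63512 -564.48479 +316.96501]
  H  [+118.16480 +484.91331 +414.51222]
  H  [-0.28447 -0.83531 +1.00000]
B = K⁻¹H; ‖b₁‖=1.432926, ‖b₂‖=1.432926; λ = 2/(‖b₁‖+‖b₂‖) = 0.697873, sign → tz>0 ⇒ λ=+0.697873
r₁ = λ·B[:,0] = (+0.95787,+0.20753,-0.19852); r₂ = λ·B[:,1] = (-0.28562,+0.76066,-0.58294)
r₃ = r₁×r₂ = (+0.03003,+0.61508,+0.78789); SVD([r₁ r₂ r₃]) → R = UVᵀ:
  R  [+0.95787 -0.28562 +0.03003]
  R  [+0.20753 +0.76066 +0.61508]
  R  [-0.19852 -0.58294 +0.78789]
t = (-0.01095, +0.18051, +0.69787) m
tr R = 2.506423; θ = arccos((tr R − 1)/2) = 0.717865 rad = 41.131°
axis k = ((R−Rᵀ)₃₂, (R−Rᵀ)₁₃, (R−Rᵀ)₂₁) / (2 sinθ) = (-0.910657, +0.173728, +0.374864)
rvec = θ·k = (-0.653729, +0.124713, +0.269102)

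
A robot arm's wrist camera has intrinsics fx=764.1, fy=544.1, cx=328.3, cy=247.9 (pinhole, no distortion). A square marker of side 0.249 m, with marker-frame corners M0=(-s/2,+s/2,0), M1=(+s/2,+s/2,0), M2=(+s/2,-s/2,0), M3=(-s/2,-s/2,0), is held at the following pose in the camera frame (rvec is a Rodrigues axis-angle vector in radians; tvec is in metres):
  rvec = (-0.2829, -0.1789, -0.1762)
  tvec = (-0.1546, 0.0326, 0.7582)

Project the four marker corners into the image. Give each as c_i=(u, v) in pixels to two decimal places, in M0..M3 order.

Intrinsics K: fx=764.1, fy=544.1, cx=328.3, cy=247.9
Marker side s = 0.249 m; corners in marker frame (Z=0):
  M0 = (-0.1245, +0.1245, 0)
  M1 = (+0.1245, +0.1245, 0)
  M2 = (+0.1245, -0.1245, 0)
  M3 = (-0.1245, -0.1245, 0)
rvec = (-0.2829, -0.1789, -0.1762), |rvec| = θ = 0.37826 rad = 21.673°
Rodrigues: sinθ=0.36931, 1−cosθ=0.07069; R = I + sinθ·[k]× + (1−cosθ)·[k]×²:
    [+0.96885 +0.19703 -0.15004]
    [-0.14702 +0.94512 +0.29178]
    [+0.19929 -0.26063 +0.94465]
t = (-0.1546, 0.0326, 0.7582) m
M0: Pc = R·M0+t = (-0.25069, +0.16857, +0.70094); u = 764.1·(-0.25069)/0.70094 + 328.3 = 55.0199, v = 544.1·(+0.16857)/0.70094 + 247.9 = 378.7527
M1: Pc = R·M1+t = (-0.00945, +0.13196, +0.75056); u = 764.1·(-0.00945)/0.75056 + 328.3 = 318.6819, v = 544.1·(+0.13196)/0.75056 + 247.9 = 343.5629
M2: Pc = R·M2+t = (-0.05851, -0.10337, +0.81546); u = 764.1·(-0.05851)/0.81546 + 328.3 = 273.4760, v = 544.1·(-0.10337)/0.81546 + 247.9 = 178.9272
M3: Pc = R·M3+t = (-0.29975, -0.06676, +0.76584); u = 764.1·(-0.29975)/0.76584 + 328.3 = 29.2274, v = 544.1·(-0.06676)/0.76584 + 247.9 = 200.4672

c0=(55.02, 378.75) c1=(318.68, 343.56) c2=(273.48, 178.93) c3=(29.23, 200.47)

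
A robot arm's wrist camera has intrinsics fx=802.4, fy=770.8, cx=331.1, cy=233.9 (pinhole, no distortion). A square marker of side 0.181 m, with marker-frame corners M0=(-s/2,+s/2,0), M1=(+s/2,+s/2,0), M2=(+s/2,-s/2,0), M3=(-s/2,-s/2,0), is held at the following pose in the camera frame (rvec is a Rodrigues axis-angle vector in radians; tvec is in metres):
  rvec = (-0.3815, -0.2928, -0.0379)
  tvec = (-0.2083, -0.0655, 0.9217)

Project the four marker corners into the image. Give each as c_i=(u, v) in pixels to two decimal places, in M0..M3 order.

c0=(64.51, 248.92) c1=(231.66, 250.86) c2=(224.78, 117.70) c3=(69.03, 108.40)

Intrinsics K: fx=802.4, fy=770.8, cx=331.1, cy=233.9
Marker side s = 0.181 m; corners in marker frame (Z=0):
  M0 = (-0.0905, +0.0905, 0)
  M1 = (+0.0905, +0.0905, 0)
  M2 = (+0.0905, -0.0905, 0)
  M3 = (-0.0905, -0.0905, 0)
rvec = (-0.3815, -0.2928, -0.0379), |rvec| = θ = 0.48240 rad = 27.640°
Rodrigues: sinθ=0.46391, 1−cosθ=0.11412; R = I + sinθ·[k]× + (1−cosθ)·[k]×²:
    [+0.95725 +0.09122 -0.27448]
    [+0.01833 +0.92792 +0.37232]
    [+0.28867 -0.36143 +0.88659]
t = (-0.2083, -0.0655, 0.9217) m
M0: Pc = R·M0+t = (-0.28668, +0.01682, +0.86287); u = 802.4·(-0.28668)/0.86287 + 331.1 = 64.5133, v = 770.8·(+0.01682)/0.86287 + 233.9 = 248.9239
M1: Pc = R·M1+t = (-0.11341, +0.02014, +0.91511); u = 802.4·(-0.11341)/0.91511 + 331.1 = 231.6563, v = 770.8·(+0.02014)/0.91511 + 233.9 = 250.8606
M2: Pc = R·M2+t = (-0.12992, -0.14782, +0.98053); u = 802.4·(-0.12992)/0.98053 + 331.1 = 224.7791, v = 770.8·(-0.14782)/0.98053 + 233.9 = 117.6997
M3: Pc = R·M3+t = (-0.30319, -0.15114, +0.92829); u = 802.4·(-0.30319)/0.92829 + 331.1 = 69.0281, v = 770.8·(-0.15114)/0.92829 + 233.9 = 108.4045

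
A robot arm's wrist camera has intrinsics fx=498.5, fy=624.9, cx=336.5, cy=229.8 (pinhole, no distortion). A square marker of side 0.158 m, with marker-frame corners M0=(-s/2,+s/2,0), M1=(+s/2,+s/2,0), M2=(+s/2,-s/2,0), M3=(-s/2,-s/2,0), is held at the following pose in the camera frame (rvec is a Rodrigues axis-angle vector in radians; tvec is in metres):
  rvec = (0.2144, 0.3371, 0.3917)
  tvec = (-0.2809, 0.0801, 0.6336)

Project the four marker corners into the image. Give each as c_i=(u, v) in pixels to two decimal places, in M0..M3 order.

c0=(59.40, 339.95) c1=(148.40, 411.10) c2=(179.79, 273.10) c3=(82.69, 206.79)

Intrinsics K: fx=498.5, fy=624.9, cx=336.5, cy=229.8
Marker side s = 0.158 m; corners in marker frame (Z=0):
  M0 = (-0.0790, +0.0790, 0)
  M1 = (+0.0790, +0.0790, 0)
  M2 = (+0.0790, -0.0790, 0)
  M3 = (-0.0790, -0.0790, 0)
rvec = (0.2144, 0.3371, 0.3917), |rvec| = θ = 0.55949 rad = 32.057°
Rodrigues: sinθ=0.53076, 1−cosθ=0.15248; R = I + sinθ·[k]× + (1−cosθ)·[k]×²:
    [+0.86991 -0.33638 +0.36069]
    [+0.40679 +0.90288 -0.13907]
    [-0.27888 +0.26770 +0.92226]
t = (-0.2809, 0.0801, 0.6336) m
M0: Pc = R·M0+t = (-0.37620, +0.11929, +0.67678); u = 498.5·(-0.37620)/0.67678 + 336.5 = 59.4023, v = 624.9·(+0.11929)/0.67678 + 229.8 = 339.9465
M1: Pc = R·M1+t = (-0.23875, +0.18356, +0.63272); u = 498.5·(-0.23875)/0.63272 + 336.5 = 148.3952, v = 624.9·(+0.18356)/0.63272 + 229.8 = 411.0953
M2: Pc = R·M2+t = (-0.18560, +0.04091, +0.59042); u = 498.5·(-0.18560)/0.59042 + 336.5 = 179.7928, v = 624.9·(+0.04091)/0.59042 + 229.8 = 273.0980
M3: Pc = R·M3+t = (-0.32305, -0.02336, +0.63448); u = 498.5·(-0.32305)/0.63448 + 336.5 = 82.6868, v = 624.9·(-0.02336)/0.63448 + 229.8 = 206.7896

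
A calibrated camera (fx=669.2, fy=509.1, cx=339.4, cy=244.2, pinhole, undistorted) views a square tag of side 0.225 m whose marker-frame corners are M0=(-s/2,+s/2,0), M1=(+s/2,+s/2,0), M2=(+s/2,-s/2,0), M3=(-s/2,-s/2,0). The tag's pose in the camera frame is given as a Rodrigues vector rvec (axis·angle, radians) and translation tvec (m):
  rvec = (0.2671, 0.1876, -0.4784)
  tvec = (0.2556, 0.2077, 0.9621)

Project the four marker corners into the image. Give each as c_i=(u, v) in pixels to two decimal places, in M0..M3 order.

c0=(478.95, 421.14) c1=(623.69, 379.97) c2=(559.65, 279.66) c3=(411.44, 328.43)

Intrinsics K: fx=669.2, fy=509.1, cx=339.4, cy=244.2
Marker side s = 0.225 m; corners in marker frame (Z=0):
  M0 = (-0.1125, +0.1125, 0)
  M1 = (+0.1125, +0.1125, 0)
  M2 = (+0.1125, -0.1125, 0)
  M3 = (-0.1125, -0.1125, 0)
rvec = (0.2671, 0.1876, -0.4784), |rvec| = θ = 0.57914 rad = 33.182°
Rodrigues: sinθ=0.54730, 1−cosθ=0.16307; R = I + sinθ·[k]× + (1−cosθ)·[k]×²:
    [+0.87162 +0.47646 +0.11516]
    [-0.42774 +0.85404 -0.29605]
    [-0.23941 +0.20878 +0.94820]
t = (0.2556, 0.2077, 0.9621) m
M0: Pc = R·M0+t = (+0.21115, +0.35190, +1.01252); u = 669.2·(+0.21115)/1.01252 + 339.4 = 478.9508, v = 509.1·(+0.35190)/1.01252 + 244.2 = 421.1371
M1: Pc = R·M1+t = (+0.40726, +0.25566, +0.95865); u = 669.2·(+0.40726)/0.95865 + 339.4 = 623.6922, v = 509.1·(+0.25566)/0.95865 + 244.2 = 379.9696
M2: Pc = R·M2+t = (+0.30005, +0.06350, +0.91168); u = 669.2·(+0.30005)/0.91168 + 339.4 = 559.6497, v = 509.1·(+0.06350)/0.91168 + 244.2 = 279.6593
M3: Pc = R·M3+t = (+0.10394, +0.15974, +0.96555); u = 669.2·(+0.10394)/0.96555 + 339.4 = 411.4392, v = 509.1·(+0.15974)/0.96555 + 244.2 = 328.4260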